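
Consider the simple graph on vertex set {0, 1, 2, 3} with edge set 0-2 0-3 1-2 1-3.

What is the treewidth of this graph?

A width-2 tree decomposition is:
Bags: B1 = {0, 1, 2}  B2 = {0, 1, 3}
Tree: B1–B2
Every bag has size at most 3, so the width is 3 − 1 = 2 and tw(G) ≤ 2. For the lower bound, G contains the cycle 0–2–1–3–0, so G is not a forest; only forests have treewidth ≤ 1, hence tw(G) ≥ 2. The upper and lower bounds meet at 2, so that is the treewidth.

2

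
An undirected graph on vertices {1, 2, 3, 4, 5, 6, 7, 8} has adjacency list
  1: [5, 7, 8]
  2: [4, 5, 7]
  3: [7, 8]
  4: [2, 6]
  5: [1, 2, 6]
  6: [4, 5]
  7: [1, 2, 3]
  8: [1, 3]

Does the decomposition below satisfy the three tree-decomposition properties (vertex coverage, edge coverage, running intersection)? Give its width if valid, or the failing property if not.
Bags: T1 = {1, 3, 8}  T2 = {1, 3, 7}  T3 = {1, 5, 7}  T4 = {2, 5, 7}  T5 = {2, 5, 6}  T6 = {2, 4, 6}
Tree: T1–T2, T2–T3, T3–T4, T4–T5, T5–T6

Yes; width 2.

Checking the three conditions: (i) the bags cover all of {1, 2, 3, 4, 5, 6, 7, 8}; (ii) for each edge, some bag contains both endpoints; (iii) the bags containing any fixed vertex form a subtree. All hold, so the decomposition is valid with width 3 − 1 = 2.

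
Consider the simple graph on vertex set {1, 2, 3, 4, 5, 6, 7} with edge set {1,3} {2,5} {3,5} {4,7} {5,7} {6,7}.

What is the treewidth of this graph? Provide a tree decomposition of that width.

Treewidth 1.
One optimal decomposition is:
Bags: B1 = {5, 7}  B2 = {4, 7}  B3 = {3, 5}  B4 = {6, 7}  B5 = {2, 5}  B6 = {1, 3}
Tree: B1–B2, B1–B3, B1–B4, B1–B5, B3–B6

Every bag has size at most 2, so the width is 2 − 1 = 1 and tw(G) ≤ 1. Any graph with an edge has treewidth ≥ 1, and G has the edge 7–5. The upper and lower bounds meet at 1, so that is the treewidth.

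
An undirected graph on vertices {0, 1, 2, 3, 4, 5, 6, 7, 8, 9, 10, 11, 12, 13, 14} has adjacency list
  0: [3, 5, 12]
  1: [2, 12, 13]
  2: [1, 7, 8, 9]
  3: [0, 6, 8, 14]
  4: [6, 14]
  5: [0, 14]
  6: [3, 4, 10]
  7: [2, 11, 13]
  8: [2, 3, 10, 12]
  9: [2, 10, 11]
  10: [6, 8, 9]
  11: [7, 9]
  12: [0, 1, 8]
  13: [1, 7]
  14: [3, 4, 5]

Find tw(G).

A width-3 tree decomposition is:
Bags: B1 = {1, 7, 11, 13}  B2 = {1, 2, 7, 11}  B3 = {1, 2, 9, 11}  B4 = {1, 2, 9, 12}  B5 = {2, 8, 9, 12}  B6 = {8, 9, 10, 12}  B7 = {0, 8, 10, 12}  B8 = {0, 3, 8, 10}  B9 = {0, 3, 6, 10}  B10 = {0, 3, 5, 6}  B11 = {3, 5, 6, 14}  B12 = {4, 5, 6, 14}
Tree: B1–B2, B2–B3, B3–B4, B4–B5, B5–B6, B6–B7, B7–B8, B8–B9, B9–B10, B10–B11, B11–B12
Each bag holds 4 vertices, so the decomposition has width 3, which upper-bounds the treewidth. For the lower bound: the 4 vertex sets {7,11,13}, {1}, {2}, {8,9,10,12} are disjoint, each induces a connected subgraph, and every pair is joined by at least one edge of G. Contracting each set to a single vertex therefore yields K_{4} as a minor, and since treewidth is minor-monotone, tw(G) ≥ tw(K_{4}) = 3. Therefore the treewidth is 3.

3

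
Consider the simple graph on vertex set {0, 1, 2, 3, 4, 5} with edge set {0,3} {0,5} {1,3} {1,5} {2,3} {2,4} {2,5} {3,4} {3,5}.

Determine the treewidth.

A width-2 tree decomposition is:
Bags: B1 = {0, 3, 5}  B2 = {2, 3, 5}  B3 = {1, 3, 5}  B4 = {2, 3, 4}
Tree: B1–B2, B2–B3, B2–B4
The largest bag has 3 vertices, giving width 2; this decomposition certifies tw(G) ≤ 2. On the other hand G contains the 3-clique {2, 3, 4}. A clique must lie in a single bag of any decomposition, so no decomposition can have width below 2. The upper and lower bounds meet at 2, so that is the treewidth.

2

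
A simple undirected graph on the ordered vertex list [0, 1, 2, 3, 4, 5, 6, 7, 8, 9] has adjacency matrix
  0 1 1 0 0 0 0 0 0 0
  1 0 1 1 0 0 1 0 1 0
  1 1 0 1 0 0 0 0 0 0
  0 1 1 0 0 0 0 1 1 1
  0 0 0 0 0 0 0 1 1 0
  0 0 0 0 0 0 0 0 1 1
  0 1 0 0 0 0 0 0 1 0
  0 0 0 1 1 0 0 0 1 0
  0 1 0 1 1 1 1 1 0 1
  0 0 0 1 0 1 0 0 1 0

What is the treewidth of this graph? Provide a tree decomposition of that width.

Each bag holds 3 vertices, so the decomposition has width 2, which upper-bounds the treewidth. On the other hand G contains the 3-clique {0, 1, 2}. A clique must lie in a single bag of any decomposition, so no decomposition can have width below 2. The upper and lower bounds meet at 2, so that is the treewidth.

Treewidth 2.
One such decomposition:
Bags: B1 = {3, 8, 9}  B2 = {1, 3, 8}  B3 = {3, 7, 8}  B4 = {4, 7, 8}  B5 = {1, 2, 3}  B6 = {5, 8, 9}  B7 = {1, 6, 8}  B8 = {0, 1, 2}
Tree: B1–B2, B1–B3, B3–B4, B2–B5, B1–B6, B2–B7, B5–B8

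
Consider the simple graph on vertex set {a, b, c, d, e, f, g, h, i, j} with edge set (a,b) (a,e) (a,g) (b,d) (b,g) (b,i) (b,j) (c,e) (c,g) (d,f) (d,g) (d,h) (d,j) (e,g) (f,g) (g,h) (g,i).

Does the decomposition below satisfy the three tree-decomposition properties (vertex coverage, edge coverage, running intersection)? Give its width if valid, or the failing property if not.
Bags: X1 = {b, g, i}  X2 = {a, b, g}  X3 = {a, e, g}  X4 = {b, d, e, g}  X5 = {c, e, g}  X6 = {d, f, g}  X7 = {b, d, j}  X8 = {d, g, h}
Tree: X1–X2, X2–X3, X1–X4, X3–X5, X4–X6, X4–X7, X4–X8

No — bags containing vertex e are not connected in the tree.

A tree decomposition must satisfy three properties: every vertex lies in some bag; for every edge, both endpoints lie together in some bag; and for every vertex, the bags containing it form a connected subtree. Here bags containing vertex e are not connected in the tree, so the decomposition is invalid.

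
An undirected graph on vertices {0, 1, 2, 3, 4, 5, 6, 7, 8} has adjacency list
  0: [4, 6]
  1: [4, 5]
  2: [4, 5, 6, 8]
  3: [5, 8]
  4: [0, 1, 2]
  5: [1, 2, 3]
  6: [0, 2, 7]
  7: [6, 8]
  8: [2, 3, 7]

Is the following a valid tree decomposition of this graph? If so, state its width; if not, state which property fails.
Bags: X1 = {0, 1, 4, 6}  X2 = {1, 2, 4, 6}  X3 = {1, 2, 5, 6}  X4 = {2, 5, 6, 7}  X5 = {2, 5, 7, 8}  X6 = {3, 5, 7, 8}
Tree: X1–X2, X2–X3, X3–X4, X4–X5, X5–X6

Yes; width 3.

Vertex coverage: the bags together contain {0, 1, 2, 3, 4, 5, 6, 7, 8}, the full vertex set. Edge coverage: each edge of G has both endpoints in at least one bag. Running intersection: for every vertex, the bags containing it form a connected subtree. All three properties hold, so this is a valid tree decomposition of width max|bag| − 1 = 3, and hence tw(G) ≤ 3.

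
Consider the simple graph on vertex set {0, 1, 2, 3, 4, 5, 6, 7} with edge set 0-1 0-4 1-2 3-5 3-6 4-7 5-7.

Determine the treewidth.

A width-1 tree decomposition is:
Bags: B1 = {3, 6}  B2 = {3, 5}  B3 = {5, 7}  B4 = {4, 7}  B5 = {0, 4}  B6 = {0, 1}  B7 = {1, 2}
Tree: B1–B2, B2–B3, B3–B4, B4–B5, B5–B6, B6–B7
Every bag has size at most 2, so the width is 2 − 1 = 1 and tw(G) ≤ 1. Since G has at least one edge (e.g. 6–3), it is not an edgeless graph, so tw(G) ≥ 1. Hence tw(G) = 1 exactly.

1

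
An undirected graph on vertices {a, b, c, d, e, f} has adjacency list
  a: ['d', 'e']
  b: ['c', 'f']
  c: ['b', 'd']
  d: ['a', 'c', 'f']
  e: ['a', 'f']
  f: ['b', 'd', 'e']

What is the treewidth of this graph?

2

A width-2 tree decomposition is:
Bags: B1 = {b, c, d}  B2 = {b, d, f}  B3 = {a, d, f}  B4 = {a, e, f}
Tree: B1–B2, B2–B3, B3–B4
The largest bag has 3 vertices, giving width 2; this decomposition certifies tw(G) ≤ 2. Since c–b–f–d–c is a cycle in G, G is not acyclic. Forests are exactly the graphs of treewidth ≤ 1, so tw(G) ≥ 2. Hence tw(G) = 2 exactly.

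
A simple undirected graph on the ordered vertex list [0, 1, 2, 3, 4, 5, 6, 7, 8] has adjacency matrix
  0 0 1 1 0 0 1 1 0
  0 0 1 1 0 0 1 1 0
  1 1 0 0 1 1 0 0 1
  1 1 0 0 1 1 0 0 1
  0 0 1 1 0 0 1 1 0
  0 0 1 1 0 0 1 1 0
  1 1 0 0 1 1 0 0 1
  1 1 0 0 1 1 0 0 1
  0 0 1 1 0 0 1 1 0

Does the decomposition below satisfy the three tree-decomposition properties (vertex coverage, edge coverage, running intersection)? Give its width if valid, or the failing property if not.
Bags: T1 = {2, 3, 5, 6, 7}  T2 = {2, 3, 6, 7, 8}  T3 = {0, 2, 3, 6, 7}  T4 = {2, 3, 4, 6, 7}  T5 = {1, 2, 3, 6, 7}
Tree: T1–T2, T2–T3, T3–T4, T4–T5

Yes; width 4.

Checking the three conditions: (i) the bags cover all of {0, 1, 2, 3, 4, 5, 6, 7, 8}; (ii) for each edge, some bag contains both endpoints; (iii) the bags containing any fixed vertex form a subtree. All hold, so the decomposition is valid with width 5 − 1 = 4.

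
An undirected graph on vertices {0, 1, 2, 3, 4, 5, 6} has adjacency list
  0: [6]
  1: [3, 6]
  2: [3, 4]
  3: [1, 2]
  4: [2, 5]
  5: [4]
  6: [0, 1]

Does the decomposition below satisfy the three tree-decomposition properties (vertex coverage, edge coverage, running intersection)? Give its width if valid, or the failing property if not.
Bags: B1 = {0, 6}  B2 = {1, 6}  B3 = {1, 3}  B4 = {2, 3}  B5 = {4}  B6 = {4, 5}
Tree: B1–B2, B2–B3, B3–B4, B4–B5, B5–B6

No — edge (2,4) lies in no bag.

A tree decomposition must satisfy three properties: every vertex lies in some bag; for every edge, both endpoints lie together in some bag; and for every vertex, the bags containing it form a connected subtree. Here edge (2,4) lies in no bag, so the decomposition is invalid.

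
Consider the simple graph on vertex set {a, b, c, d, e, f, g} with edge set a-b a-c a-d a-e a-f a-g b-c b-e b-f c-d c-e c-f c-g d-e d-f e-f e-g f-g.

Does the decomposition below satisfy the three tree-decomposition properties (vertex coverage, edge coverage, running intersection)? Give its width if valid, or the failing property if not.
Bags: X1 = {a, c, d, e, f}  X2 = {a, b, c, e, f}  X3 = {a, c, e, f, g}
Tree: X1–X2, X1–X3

Yes; width 4.

Checking the three conditions: (i) the bags cover all of {a, b, c, d, e, f, g}; (ii) for each edge, some bag contains both endpoints; (iii) the bags containing any fixed vertex form a subtree. All hold, so the decomposition is valid with width 5 − 1 = 4.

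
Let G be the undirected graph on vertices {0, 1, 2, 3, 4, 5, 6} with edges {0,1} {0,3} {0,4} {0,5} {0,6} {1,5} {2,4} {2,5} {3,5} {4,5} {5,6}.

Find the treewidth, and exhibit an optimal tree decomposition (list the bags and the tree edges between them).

Treewidth 2.
One optimal decomposition is:
Bags: B1 = {0, 5, 6}  B2 = {0, 4, 5}  B3 = {0, 3, 5}  B4 = {0, 1, 5}  B5 = {2, 4, 5}
Tree: B1–B2, B2–B3, B3–B4, B2–B5

The largest bag has 3 vertices, giving width 2; this decomposition certifies tw(G) ≤ 2. Conversely, {0, 1, 5} is a clique of size 3, and the vertices of any clique must share a bag in every tree decomposition; so some bag has ≥ 3 vertices and tw(G) ≥ 2. Therefore the treewidth is 2.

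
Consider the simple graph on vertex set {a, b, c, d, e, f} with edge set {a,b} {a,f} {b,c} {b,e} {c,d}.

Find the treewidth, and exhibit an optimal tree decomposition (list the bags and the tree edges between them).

Treewidth 1.
One such decomposition:
Bags: B1 = {a, b}  B2 = {b, e}  B3 = {b, c}  B4 = {a, f}  B5 = {c, d}
Tree: B1–B2, B2–B3, B1–B4, B3–B5

Every bag has size at most 2, so the width is 2 − 1 = 1 and tw(G) ≤ 1. Since G has at least one edge (e.g. b–a), it is not an edgeless graph, so tw(G) ≥ 1. The upper and lower bounds meet at 1, so that is the treewidth.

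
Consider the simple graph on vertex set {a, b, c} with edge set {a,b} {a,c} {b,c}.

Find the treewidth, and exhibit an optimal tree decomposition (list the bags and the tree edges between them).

With just one bag of size 3, the width is 3 − 1 = 2, so tw(G) ≤ 2. For the lower bound, the 3 vertices {a, b, c} are pairwise adjacent, and any tree decomposition puts a clique entirely inside one bag — forcing width ≥ 2. Therefore the treewidth is 2.

Treewidth 2.
One optimal decomposition is:
Bags: B1 = {a, b, c}
Tree: (single bag)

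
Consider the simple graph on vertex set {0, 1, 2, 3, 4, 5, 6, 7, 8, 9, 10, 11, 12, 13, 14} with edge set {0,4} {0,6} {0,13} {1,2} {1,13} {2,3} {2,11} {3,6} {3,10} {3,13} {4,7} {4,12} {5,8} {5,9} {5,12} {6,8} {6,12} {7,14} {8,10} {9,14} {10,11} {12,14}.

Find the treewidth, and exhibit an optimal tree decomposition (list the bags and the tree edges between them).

Treewidth 3.
One optimal decomposition is:
Bags: B1 = {1, 2, 10, 11}  B2 = {1, 2, 3, 10}  B3 = {1, 3, 10, 13}  B4 = {3, 8, 10, 13}  B5 = {3, 6, 8, 13}  B6 = {0, 6, 8, 13}  B7 = {0, 5, 6, 8}  B8 = {0, 5, 6, 12}  B9 = {0, 4, 5, 12}  B10 = {4, 5, 9, 12}  B11 = {4, 9, 12, 14}  B12 = {4, 7, 9, 14}
Tree: B1–B2, B2–B3, B3–B4, B4–B5, B5–B6, B6–B7, B7–B8, B8–B9, B9–B10, B10–B11, B11–B12

Every bag has size at most 4, so the width is 4 − 1 = 3 and tw(G) ≤ 3. For the lower bound: the 4 vertex sets {1,2,11}, {10}, {3}, {0,6,8,13} are disjoint, each induces a connected subgraph, and every pair is joined by at least one edge of G. Contracting each set to a single vertex therefore yields K_{4} as a minor, and since treewidth is minor-monotone, tw(G) ≥ tw(K_{4}) = 3. Hence tw(G) = 3 exactly.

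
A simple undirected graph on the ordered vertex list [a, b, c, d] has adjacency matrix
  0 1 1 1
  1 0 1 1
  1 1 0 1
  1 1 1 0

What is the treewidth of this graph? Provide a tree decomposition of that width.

With just one bag of size 4, the width is 4 − 1 = 3, so tw(G) ≤ 3. Conversely, {a, b, c, d} is a clique of size 4, and the vertices of any clique must share a bag in every tree decomposition; so some bag has ≥ 4 vertices and tw(G) ≥ 3. The upper and lower bounds meet at 3, so that is the treewidth.

Treewidth 3.
Bags: B1 = {a, b, c, d}
Tree: (single bag)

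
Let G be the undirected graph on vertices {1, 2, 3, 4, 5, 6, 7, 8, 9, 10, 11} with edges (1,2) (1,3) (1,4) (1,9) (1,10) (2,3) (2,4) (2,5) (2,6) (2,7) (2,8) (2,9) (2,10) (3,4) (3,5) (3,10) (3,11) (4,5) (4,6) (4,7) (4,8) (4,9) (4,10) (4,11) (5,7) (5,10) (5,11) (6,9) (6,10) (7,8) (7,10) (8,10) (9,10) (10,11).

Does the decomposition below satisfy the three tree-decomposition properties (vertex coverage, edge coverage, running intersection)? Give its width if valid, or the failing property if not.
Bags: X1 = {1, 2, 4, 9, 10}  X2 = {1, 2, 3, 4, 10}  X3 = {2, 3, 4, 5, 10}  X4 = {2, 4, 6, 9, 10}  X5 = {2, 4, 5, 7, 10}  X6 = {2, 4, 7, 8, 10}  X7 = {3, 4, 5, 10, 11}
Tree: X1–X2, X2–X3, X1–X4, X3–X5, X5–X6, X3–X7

Every vertex of G appears in some bag (union = {1, 2, 3, 4, 5, 6, 7, 8, 9, 10, 11}); every edge is covered by a bag; and for each vertex v the set of bags containing v is connected in the bag tree. The decomposition is therefore valid. The largest bag has 5 vertices, so the width is 4.

Yes; width 4.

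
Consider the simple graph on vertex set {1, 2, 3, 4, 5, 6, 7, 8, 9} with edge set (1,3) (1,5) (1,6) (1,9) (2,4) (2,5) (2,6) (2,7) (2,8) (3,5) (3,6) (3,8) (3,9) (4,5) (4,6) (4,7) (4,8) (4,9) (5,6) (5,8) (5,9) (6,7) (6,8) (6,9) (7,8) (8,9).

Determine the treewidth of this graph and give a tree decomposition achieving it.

Each bag holds 5 vertices, so the decomposition has width 4, which upper-bounds the treewidth. Conversely, {3, 5, 6, 8, 9} is a clique of size 5, and the vertices of any clique must share a bag in every tree decomposition; so some bag has ≥ 5 vertices and tw(G) ≥ 4. Therefore the treewidth is 4.

Treewidth 4.
Bags: B1 = {4, 5, 6, 8, 9}  B2 = {3, 5, 6, 8, 9}  B3 = {2, 4, 5, 6, 8}  B4 = {1, 3, 5, 6, 9}  B5 = {2, 4, 6, 7, 8}
Tree: B1–B2, B1–B3, B2–B4, B3–B5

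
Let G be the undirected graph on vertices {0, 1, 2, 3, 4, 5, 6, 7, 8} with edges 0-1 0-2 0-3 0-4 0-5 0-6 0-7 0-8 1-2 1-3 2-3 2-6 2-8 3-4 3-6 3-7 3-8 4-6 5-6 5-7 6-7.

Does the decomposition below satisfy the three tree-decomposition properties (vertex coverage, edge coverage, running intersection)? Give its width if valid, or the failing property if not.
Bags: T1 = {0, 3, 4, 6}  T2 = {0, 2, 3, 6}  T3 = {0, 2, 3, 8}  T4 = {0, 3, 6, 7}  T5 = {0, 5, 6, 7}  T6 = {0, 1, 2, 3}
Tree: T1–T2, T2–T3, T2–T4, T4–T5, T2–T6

Yes; width 3.

Checking the three conditions: (i) the bags cover all of {0, 1, 2, 3, 4, 5, 6, 7, 8}; (ii) for each edge, some bag contains both endpoints; (iii) the bags containing any fixed vertex form a subtree. All hold, so the decomposition is valid with width 4 − 1 = 3.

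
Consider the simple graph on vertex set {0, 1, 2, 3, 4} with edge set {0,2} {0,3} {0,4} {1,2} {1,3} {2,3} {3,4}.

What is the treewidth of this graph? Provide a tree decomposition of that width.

Treewidth 2.
One such decomposition:
Bags: B1 = {1, 2, 3}  B2 = {0, 2, 3}  B3 = {0, 3, 4}
Tree: B1–B2, B2–B3

The largest bag has 3 vertices, giving width 2; this decomposition certifies tw(G) ≤ 2. Conversely, {0, 2, 3} is a clique of size 3, and the vertices of any clique must share a bag in every tree decomposition; so some bag has ≥ 3 vertices and tw(G) ≥ 2. Combining the bounds, tw(G) = 2.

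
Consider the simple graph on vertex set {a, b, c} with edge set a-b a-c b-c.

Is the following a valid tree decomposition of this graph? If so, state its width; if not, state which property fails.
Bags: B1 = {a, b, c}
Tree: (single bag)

Yes; width 2.

Every vertex of G appears in some bag (union = {a, b, c}); every edge is covered by a bag; and for each vertex v the set of bags containing v is connected in the bag tree. The decomposition is therefore valid. The largest bag has 3 vertices, so the width is 2.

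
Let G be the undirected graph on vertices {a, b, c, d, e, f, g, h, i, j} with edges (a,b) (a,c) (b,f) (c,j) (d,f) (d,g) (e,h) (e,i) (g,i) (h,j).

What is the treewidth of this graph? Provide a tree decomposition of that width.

Each bag holds 3 vertices, so the decomposition has width 2, which upper-bounds the treewidth. For the lower bound, G contains the cycle f–d–g–i–e–h–j–c–a–b–f, so G is not a forest; only forests have treewidth ≤ 1, hence tw(G) ≥ 2. The upper and lower bounds meet at 2, so that is the treewidth.

Treewidth 2.
One such decomposition:
Bags: B1 = {d, f, g}  B2 = {f, g, i}  B3 = {e, f, i}  B4 = {e, f, h}  B5 = {f, h, j}  B6 = {c, f, j}  B7 = {a, c, f}  B8 = {a, b, f}
Tree: B1–B2, B2–B3, B3–B4, B4–B5, B5–B6, B6–B7, B7–B8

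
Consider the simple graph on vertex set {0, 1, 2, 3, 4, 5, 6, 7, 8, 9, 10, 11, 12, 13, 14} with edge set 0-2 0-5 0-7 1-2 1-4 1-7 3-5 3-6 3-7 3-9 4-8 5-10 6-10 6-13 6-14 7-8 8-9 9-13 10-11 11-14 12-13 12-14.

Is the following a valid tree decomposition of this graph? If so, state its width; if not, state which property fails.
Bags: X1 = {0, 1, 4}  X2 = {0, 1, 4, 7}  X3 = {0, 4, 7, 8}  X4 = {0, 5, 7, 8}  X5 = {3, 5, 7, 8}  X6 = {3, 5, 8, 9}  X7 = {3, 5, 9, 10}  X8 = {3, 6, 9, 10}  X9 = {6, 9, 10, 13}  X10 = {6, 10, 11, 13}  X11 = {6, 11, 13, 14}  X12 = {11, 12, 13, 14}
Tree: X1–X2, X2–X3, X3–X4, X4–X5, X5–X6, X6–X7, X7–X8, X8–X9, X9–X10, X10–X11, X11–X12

No — vertex 2 appears in no bag.

A tree decomposition must satisfy three properties: every vertex lies in some bag; for every edge, both endpoints lie together in some bag; and for every vertex, the bags containing it form a connected subtree. Here vertex 2 appears in no bag, so the decomposition is invalid.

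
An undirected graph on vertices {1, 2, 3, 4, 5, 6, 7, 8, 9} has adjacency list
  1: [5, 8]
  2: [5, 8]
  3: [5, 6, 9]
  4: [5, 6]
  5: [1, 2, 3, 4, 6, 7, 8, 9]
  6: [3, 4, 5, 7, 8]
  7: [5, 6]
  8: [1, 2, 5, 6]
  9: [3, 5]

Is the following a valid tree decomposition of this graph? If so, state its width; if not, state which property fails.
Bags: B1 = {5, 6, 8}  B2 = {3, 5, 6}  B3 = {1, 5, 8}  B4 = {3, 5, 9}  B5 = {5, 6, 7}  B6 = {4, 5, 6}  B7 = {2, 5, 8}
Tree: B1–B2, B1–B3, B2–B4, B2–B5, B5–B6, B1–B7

Vertex coverage: the bags together contain {1, 2, 3, 4, 5, 6, 7, 8, 9}, the full vertex set. Edge coverage: each edge of G has both endpoints in at least one bag. Running intersection: for every vertex, the bags containing it form a connected subtree. All three properties hold, so this is a valid tree decomposition of width max|bag| − 1 = 2, and hence tw(G) ≤ 2.

Yes; width 2.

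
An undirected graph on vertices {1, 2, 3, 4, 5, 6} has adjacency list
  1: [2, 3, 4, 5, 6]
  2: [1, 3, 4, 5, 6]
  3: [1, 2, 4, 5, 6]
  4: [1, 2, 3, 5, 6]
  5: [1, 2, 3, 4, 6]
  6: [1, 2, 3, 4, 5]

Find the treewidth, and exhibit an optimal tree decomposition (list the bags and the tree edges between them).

A single bag containing all 6 vertices is trivially a valid decomposition of width 5. Conversely, {1, 2, 3, 4, 5, 6} is a clique of size 6, and the vertices of any clique must share a bag in every tree decomposition; so some bag has ≥ 6 vertices and tw(G) ≥ 5. Hence tw(G) = 5 exactly.

Treewidth 5.
One such decomposition:
Bags: B1 = {1, 2, 3, 4, 5, 6}
Tree: (single bag)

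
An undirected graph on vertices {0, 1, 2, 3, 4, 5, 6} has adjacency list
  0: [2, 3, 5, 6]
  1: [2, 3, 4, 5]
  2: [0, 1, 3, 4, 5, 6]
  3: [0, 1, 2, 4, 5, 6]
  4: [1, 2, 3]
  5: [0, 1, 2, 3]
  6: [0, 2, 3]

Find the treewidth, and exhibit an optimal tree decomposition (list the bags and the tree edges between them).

Treewidth 3.
One optimal decomposition is:
Bags: B1 = {1, 2, 3, 5}  B2 = {0, 2, 3, 5}  B3 = {0, 2, 3, 6}  B4 = {1, 2, 3, 4}
Tree: B1–B2, B2–B3, B1–B4

The largest bag has 4 vertices, giving width 3; this decomposition certifies tw(G) ≤ 3. For the lower bound, the 4 vertices {0, 2, 3, 5} are pairwise adjacent, and any tree decomposition puts a clique entirely inside one bag — forcing width ≥ 3. Hence tw(G) = 3 exactly.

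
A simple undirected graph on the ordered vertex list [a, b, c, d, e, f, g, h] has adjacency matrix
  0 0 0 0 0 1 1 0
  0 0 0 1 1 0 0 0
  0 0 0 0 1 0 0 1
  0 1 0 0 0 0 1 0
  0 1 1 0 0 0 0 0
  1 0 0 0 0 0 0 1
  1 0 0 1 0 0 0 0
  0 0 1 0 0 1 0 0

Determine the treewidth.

2

A width-2 tree decomposition is:
Bags: B1 = {b, c, e}  B2 = {b, c, h}  B3 = {b, f, h}  B4 = {a, b, f}  B5 = {a, b, g}  B6 = {b, d, g}
Tree: B1–B2, B2–B3, B3–B4, B4–B5, B5–B6
The largest bag has 3 vertices, giving width 2; this decomposition certifies tw(G) ≤ 2. The edges b–e–c–h–f–a–g–d–b form a cycle, so G is not a tree and its treewidth is at least 2. The upper and lower bounds meet at 2, so that is the treewidth.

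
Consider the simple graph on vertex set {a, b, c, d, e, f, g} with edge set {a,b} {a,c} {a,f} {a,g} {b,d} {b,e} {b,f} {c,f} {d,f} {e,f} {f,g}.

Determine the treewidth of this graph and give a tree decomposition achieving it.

Treewidth 2.
One optimal decomposition is:
Bags: B1 = {a, b, f}  B2 = {a, c, f}  B3 = {b, d, f}  B4 = {b, e, f}  B5 = {a, f, g}
Tree: B1–B2, B1–B3, B3–B4, B1–B5

Each bag holds 3 vertices, so the decomposition has width 2, which upper-bounds the treewidth. For the lower bound, the 3 vertices {a, f, g} are pairwise adjacent, and any tree decomposition puts a clique entirely inside one bag — forcing width ≥ 2. Therefore the treewidth is 2.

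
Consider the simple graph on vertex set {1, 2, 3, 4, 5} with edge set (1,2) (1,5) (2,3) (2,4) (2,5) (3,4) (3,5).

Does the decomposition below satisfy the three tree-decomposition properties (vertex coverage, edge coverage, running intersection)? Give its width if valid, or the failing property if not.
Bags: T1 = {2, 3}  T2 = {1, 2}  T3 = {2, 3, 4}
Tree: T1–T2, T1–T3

No — vertex 5 appears in no bag.

A tree decomposition must satisfy three properties: every vertex lies in some bag; for every edge, both endpoints lie together in some bag; and for every vertex, the bags containing it form a connected subtree. Here vertex 5 appears in no bag, so the decomposition is invalid.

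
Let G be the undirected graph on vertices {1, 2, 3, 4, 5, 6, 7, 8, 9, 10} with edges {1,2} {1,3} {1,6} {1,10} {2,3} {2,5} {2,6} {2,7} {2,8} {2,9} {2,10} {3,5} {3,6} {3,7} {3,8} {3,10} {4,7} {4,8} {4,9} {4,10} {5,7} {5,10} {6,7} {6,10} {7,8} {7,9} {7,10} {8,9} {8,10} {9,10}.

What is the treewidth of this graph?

4

A width-4 tree decomposition is:
Bags: B1 = {2, 3, 6, 7, 10}  B2 = {2, 3, 7, 8, 10}  B3 = {2, 3, 5, 7, 10}  B4 = {2, 7, 8, 9, 10}  B5 = {4, 7, 8, 9, 10}  B6 = {1, 2, 3, 6, 10}
Tree: B1–B2, B2–B3, B2–B4, B4–B5, B1–B6
Each bag holds 5 vertices, so the decomposition has width 4, which upper-bounds the treewidth. For the lower bound, the 5 vertices {2, 7, 8, 9, 10} are pairwise adjacent, and any tree decomposition puts a clique entirely inside one bag — forcing width ≥ 4. Hence tw(G) = 4 exactly.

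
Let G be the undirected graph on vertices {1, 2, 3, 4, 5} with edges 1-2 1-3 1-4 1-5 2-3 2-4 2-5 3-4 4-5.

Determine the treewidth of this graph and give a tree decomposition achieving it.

Every bag has size at most 4, so the width is 4 − 1 = 3 and tw(G) ≤ 3. Conversely, {1, 2, 3, 4} is a clique of size 4, and the vertices of any clique must share a bag in every tree decomposition; so some bag has ≥ 4 vertices and tw(G) ≥ 3. The upper and lower bounds meet at 3, so that is the treewidth.

Treewidth 3.
One such decomposition:
Bags: B1 = {1, 2, 3, 4}  B2 = {1, 2, 4, 5}
Tree: B1–B2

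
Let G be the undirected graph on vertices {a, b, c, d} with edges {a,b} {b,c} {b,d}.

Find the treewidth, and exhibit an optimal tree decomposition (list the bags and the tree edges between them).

Every bag has size at most 2, so the width is 2 − 1 = 1 and tw(G) ≤ 1. Any graph with an edge has treewidth ≥ 1, and G has the edge b–a. The upper and lower bounds meet at 1, so that is the treewidth.

Treewidth 1.
One such decomposition:
Bags: B1 = {a, b}  B2 = {b, c}  B3 = {b, d}
Tree: B1–B2, B1–B3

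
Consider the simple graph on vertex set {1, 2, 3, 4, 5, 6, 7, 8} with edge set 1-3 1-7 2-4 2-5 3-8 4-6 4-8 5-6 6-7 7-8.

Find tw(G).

2

A width-2 tree decomposition is:
Bags: B1 = {2, 5, 6}  B2 = {2, 4, 6}  B3 = {4, 6, 7}  B4 = {4, 7, 8}  B5 = {1, 7, 8}  B6 = {1, 3, 8}
Tree: B1–B2, B2–B3, B3–B4, B4–B5, B5–B6
Each bag holds 3 vertices, so the decomposition has width 2, which upper-bounds the treewidth. For the lower bound, G contains the cycle 5–2–4–6–5, so G is not a forest; only forests have treewidth ≤ 1, hence tw(G) ≥ 2. Therefore the treewidth is 2.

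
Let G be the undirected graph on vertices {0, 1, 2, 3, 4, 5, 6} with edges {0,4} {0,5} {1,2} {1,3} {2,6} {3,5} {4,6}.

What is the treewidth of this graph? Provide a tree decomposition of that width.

Every bag has size at most 3, so the width is 3 − 1 = 2 and tw(G) ≤ 2. For the lower bound, G contains the cycle 5–0–4–6–2–1–3–5, so G is not a forest; only forests have treewidth ≤ 1, hence tw(G) ≥ 2. Combining the bounds, tw(G) = 2.

Treewidth 2.
One optimal decomposition is:
Bags: B1 = {0, 4, 5}  B2 = {4, 5, 6}  B3 = {2, 5, 6}  B4 = {1, 2, 5}  B5 = {1, 3, 5}
Tree: B1–B2, B2–B3, B3–B4, B4–B5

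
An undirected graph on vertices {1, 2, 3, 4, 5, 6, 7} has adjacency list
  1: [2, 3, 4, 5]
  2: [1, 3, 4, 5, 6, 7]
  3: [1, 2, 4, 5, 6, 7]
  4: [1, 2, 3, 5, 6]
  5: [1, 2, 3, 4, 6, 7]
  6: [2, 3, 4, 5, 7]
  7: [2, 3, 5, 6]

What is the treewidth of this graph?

4

A width-4 tree decomposition is:
Bags: B1 = {1, 2, 3, 4, 5}  B2 = {2, 3, 4, 5, 6}  B3 = {2, 3, 5, 6, 7}
Tree: B1–B2, B2–B3
Each bag holds 5 vertices, so the decomposition has width 4, which upper-bounds the treewidth. For the lower bound, the 5 vertices {1, 2, 3, 4, 5} are pairwise adjacent, and any tree decomposition puts a clique entirely inside one bag — forcing width ≥ 4. Therefore the treewidth is 4.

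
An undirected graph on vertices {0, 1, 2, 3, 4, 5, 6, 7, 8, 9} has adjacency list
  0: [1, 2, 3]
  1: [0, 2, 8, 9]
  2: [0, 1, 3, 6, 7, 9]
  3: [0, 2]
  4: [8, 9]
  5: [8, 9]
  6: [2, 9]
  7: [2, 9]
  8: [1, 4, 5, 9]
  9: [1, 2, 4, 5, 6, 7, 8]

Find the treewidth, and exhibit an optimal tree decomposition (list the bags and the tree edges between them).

Treewidth 2.
One optimal decomposition is:
Bags: B1 = {1, 8, 9}  B2 = {1, 2, 9}  B3 = {0, 1, 2}  B4 = {4, 8, 9}  B5 = {5, 8, 9}  B6 = {2, 7, 9}  B7 = {0, 2, 3}  B8 = {2, 6, 9}
Tree: B1–B2, B2–B3, B1–B4, B1–B5, B2–B6, B3–B7, B2–B8

Every bag has size at most 3, so the width is 3 − 1 = 2 and tw(G) ≤ 2. For the lower bound, the 3 vertices {0, 1, 2} are pairwise adjacent, and any tree decomposition puts a clique entirely inside one bag — forcing width ≥ 2. Hence tw(G) = 2 exactly.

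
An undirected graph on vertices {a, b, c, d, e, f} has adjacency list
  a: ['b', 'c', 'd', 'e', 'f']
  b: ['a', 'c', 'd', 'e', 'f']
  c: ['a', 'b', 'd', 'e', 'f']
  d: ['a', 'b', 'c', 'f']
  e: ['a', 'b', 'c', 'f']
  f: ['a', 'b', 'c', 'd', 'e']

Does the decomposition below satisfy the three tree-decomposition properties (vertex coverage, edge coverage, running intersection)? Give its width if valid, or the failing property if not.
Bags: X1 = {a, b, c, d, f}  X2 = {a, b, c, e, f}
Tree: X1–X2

Vertex coverage: the bags together contain {a, b, c, d, e, f}, the full vertex set. Edge coverage: each edge of G has both endpoints in at least one bag. Running intersection: for every vertex, the bags containing it form a connected subtree. All three properties hold, so this is a valid tree decomposition of width max|bag| − 1 = 4, and hence tw(G) ≤ 4.

Yes; width 4.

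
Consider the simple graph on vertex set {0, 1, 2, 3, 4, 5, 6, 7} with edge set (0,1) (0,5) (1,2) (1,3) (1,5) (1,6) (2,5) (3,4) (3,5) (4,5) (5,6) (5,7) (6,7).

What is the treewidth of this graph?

2

A width-2 tree decomposition is:
Bags: B1 = {0, 1, 5}  B2 = {1, 5, 6}  B3 = {1, 2, 5}  B4 = {5, 6, 7}  B5 = {1, 3, 5}  B6 = {3, 4, 5}
Tree: B1–B2, B1–B3, B2–B4, B3–B5, B5–B6
The largest bag has 3 vertices, giving width 2; this decomposition certifies tw(G) ≤ 2. Conversely, {0, 1, 5} is a clique of size 3, and the vertices of any clique must share a bag in every tree decomposition; so some bag has ≥ 3 vertices and tw(G) ≥ 2. Combining the bounds, tw(G) = 2.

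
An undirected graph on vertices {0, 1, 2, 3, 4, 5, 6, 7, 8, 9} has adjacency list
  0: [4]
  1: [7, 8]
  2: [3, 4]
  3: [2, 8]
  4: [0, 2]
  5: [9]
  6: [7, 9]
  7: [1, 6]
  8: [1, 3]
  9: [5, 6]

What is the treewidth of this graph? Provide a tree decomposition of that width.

Treewidth 1.
One optimal decomposition is:
Bags: B1 = {5, 9}  B2 = {6, 9}  B3 = {6, 7}  B4 = {1, 7}  B5 = {1, 8}  B6 = {3, 8}  B7 = {2, 3}  B8 = {2, 4}  B9 = {0, 4}
Tree: B1–B2, B2–B3, B3–B4, B4–B5, B5–B6, B6–B7, B7–B8, B8–B9

The largest bag has 2 vertices, giving width 1; this decomposition certifies tw(G) ≤ 1. Any graph with an edge has treewidth ≥ 1, and G has the edge 5–9. Hence tw(G) = 1 exactly.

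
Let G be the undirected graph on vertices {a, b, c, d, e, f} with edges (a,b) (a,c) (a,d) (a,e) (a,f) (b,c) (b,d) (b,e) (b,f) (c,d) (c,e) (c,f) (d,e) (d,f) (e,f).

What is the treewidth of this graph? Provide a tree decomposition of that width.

Treewidth 5.
Bags: B1 = {a, b, c, d, e, f}
Tree: (single bag)

With just one bag of size 6, the width is 6 − 1 = 5, so tw(G) ≤ 5. On the other hand G contains the 6-clique {a, b, c, d, e, f}. A clique must lie in a single bag of any decomposition, so no decomposition can have width below 5. Therefore the treewidth is 5.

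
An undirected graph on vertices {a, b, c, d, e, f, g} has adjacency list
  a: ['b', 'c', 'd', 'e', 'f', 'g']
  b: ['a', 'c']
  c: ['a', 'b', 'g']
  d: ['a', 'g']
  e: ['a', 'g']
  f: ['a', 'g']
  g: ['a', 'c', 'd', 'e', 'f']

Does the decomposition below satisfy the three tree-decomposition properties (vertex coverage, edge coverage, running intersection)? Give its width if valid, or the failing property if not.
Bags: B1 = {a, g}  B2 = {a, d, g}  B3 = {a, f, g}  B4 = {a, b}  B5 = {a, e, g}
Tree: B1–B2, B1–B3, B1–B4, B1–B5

No — vertex c appears in no bag.

A tree decomposition must satisfy three properties: every vertex lies in some bag; for every edge, both endpoints lie together in some bag; and for every vertex, the bags containing it form a connected subtree. Here vertex c appears in no bag, so the decomposition is invalid.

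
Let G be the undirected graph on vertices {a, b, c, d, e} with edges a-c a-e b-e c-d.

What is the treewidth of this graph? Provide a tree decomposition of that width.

Treewidth 1.
One such decomposition:
Bags: B1 = {a, e}  B2 = {a, c}  B3 = {c, d}  B4 = {b, e}
Tree: B1–B2, B2–B3, B1–B4

Each bag holds 2 vertices, so the decomposition has width 1, which upper-bounds the treewidth. Since G has at least one edge (e.g. e–a), it is not an edgeless graph, so tw(G) ≥ 1. The upper and lower bounds meet at 1, so that is the treewidth.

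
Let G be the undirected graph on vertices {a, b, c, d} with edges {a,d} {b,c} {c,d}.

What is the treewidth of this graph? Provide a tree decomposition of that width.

Treewidth 1.
Bags: B1 = {c, d}  B2 = {b, c}  B3 = {a, d}
Tree: B1–B2, B1–B3

Each bag holds 2 vertices, so the decomposition has width 1, which upper-bounds the treewidth. G has an edge, so its treewidth is at least 1. Hence tw(G) = 1 exactly.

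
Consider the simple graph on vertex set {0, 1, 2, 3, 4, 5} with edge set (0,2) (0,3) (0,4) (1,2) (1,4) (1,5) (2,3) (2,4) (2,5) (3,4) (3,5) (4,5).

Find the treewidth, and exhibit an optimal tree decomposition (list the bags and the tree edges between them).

Treewidth 3.
One such decomposition:
Bags: B1 = {2, 3, 4, 5}  B2 = {0, 2, 3, 4}  B3 = {1, 2, 4, 5}
Tree: B1–B2, B1–B3

Each bag holds 4 vertices, so the decomposition has width 3, which upper-bounds the treewidth. On the other hand G contains the 4-clique {1, 2, 4, 5}. A clique must lie in a single bag of any decomposition, so no decomposition can have width below 3. Combining the bounds, tw(G) = 3.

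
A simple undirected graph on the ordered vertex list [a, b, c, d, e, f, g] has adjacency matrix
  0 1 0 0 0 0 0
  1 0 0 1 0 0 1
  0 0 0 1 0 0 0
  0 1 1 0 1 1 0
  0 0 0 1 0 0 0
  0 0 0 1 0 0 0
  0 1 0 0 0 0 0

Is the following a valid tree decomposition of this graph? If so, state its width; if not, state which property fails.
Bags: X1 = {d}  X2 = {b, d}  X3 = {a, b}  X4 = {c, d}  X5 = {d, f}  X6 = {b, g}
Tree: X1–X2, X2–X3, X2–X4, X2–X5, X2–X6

No — vertex e appears in no bag.

A tree decomposition must satisfy three properties: every vertex lies in some bag; for every edge, both endpoints lie together in some bag; and for every vertex, the bags containing it form a connected subtree. Here vertex e appears in no bag, so the decomposition is invalid.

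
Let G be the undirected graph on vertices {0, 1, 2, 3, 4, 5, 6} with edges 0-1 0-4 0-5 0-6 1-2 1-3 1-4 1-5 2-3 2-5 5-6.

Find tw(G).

2

A width-2 tree decomposition is:
Bags: B1 = {0, 1, 5}  B2 = {0, 5, 6}  B3 = {1, 2, 5}  B4 = {0, 1, 4}  B5 = {1, 2, 3}
Tree: B1–B2, B1–B3, B1–B4, B3–B5
The largest bag has 3 vertices, giving width 2; this decomposition certifies tw(G) ≤ 2. Conversely, {0, 1, 4} is a clique of size 3, and the vertices of any clique must share a bag in every tree decomposition; so some bag has ≥ 3 vertices and tw(G) ≥ 2. Combining the bounds, tw(G) = 2.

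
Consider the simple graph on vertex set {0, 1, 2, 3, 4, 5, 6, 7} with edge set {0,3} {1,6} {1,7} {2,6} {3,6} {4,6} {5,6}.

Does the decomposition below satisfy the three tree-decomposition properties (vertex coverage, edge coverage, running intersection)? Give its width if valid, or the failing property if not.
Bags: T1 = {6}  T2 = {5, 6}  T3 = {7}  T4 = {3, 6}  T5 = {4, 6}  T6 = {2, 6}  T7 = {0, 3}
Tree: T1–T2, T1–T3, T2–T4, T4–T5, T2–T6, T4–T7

A tree decomposition must satisfy three properties: every vertex lies in some bag; for every edge, both endpoints lie together in some bag; and for every vertex, the bags containing it form a connected subtree. Here vertex 1 appears in no bag, so the decomposition is invalid.

No — vertex 1 appears in no bag.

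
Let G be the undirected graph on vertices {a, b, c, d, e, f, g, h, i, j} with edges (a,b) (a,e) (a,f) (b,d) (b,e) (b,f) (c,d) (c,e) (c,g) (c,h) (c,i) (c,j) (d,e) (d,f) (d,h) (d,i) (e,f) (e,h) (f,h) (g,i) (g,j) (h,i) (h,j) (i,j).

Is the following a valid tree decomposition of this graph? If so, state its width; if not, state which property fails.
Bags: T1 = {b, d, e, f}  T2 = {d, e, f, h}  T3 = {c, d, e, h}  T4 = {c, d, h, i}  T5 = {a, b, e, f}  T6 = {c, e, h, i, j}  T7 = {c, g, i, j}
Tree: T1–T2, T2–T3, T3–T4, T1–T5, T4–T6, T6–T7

A tree decomposition must satisfy three properties: every vertex lies in some bag; for every edge, both endpoints lie together in some bag; and for every vertex, the bags containing it form a connected subtree. Here bags containing vertex e are not connected in the tree, so the decomposition is invalid.

No — bags containing vertex e are not connected in the tree.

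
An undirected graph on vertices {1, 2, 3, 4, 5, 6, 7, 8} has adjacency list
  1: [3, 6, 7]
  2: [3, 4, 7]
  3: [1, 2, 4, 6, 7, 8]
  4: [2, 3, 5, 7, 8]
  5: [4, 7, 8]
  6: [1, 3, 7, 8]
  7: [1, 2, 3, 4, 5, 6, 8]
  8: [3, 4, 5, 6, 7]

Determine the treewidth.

A width-3 tree decomposition is:
Bags: B1 = {3, 4, 7, 8}  B2 = {2, 3, 4, 7}  B3 = {3, 6, 7, 8}  B4 = {4, 5, 7, 8}  B5 = {1, 3, 6, 7}
Tree: B1–B2, B1–B3, B1–B4, B3–B5
Each bag holds 4 vertices, so the decomposition has width 3, which upper-bounds the treewidth. For the lower bound, the 4 vertices {1, 3, 6, 7} are pairwise adjacent, and any tree decomposition puts a clique entirely inside one bag — forcing width ≥ 3. The upper and lower bounds meet at 3, so that is the treewidth.

3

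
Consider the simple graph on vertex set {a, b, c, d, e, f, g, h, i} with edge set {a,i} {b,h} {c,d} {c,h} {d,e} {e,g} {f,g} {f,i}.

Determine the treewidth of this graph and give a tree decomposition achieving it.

Treewidth 1.
One optimal decomposition is:
Bags: B1 = {a, i}  B2 = {f, i}  B3 = {f, g}  B4 = {e, g}  B5 = {d, e}  B6 = {c, d}  B7 = {c, h}  B8 = {b, h}
Tree: B1–B2, B2–B3, B3–B4, B4–B5, B5–B6, B6–B7, B7–B8

Each bag holds 2 vertices, so the decomposition has width 1, which upper-bounds the treewidth. G has an edge, so its treewidth is at least 1. Hence tw(G) = 1 exactly.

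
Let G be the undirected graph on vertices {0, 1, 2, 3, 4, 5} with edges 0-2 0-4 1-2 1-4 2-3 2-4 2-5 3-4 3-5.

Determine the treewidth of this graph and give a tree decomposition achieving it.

The largest bag has 3 vertices, giving width 2; this decomposition certifies tw(G) ≤ 2. Conversely, {0, 2, 4} is a clique of size 3, and the vertices of any clique must share a bag in every tree decomposition; so some bag has ≥ 3 vertices and tw(G) ≥ 2. Combining the bounds, tw(G) = 2.

Treewidth 2.
Bags: B1 = {2, 3, 4}  B2 = {2, 3, 5}  B3 = {1, 2, 4}  B4 = {0, 2, 4}
Tree: B1–B2, B1–B3, B3–B4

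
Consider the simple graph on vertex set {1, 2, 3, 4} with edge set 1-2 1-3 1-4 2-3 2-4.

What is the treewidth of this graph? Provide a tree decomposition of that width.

The largest bag has 3 vertices, giving width 2; this decomposition certifies tw(G) ≤ 2. Conversely, {1, 2, 3} is a clique of size 3, and the vertices of any clique must share a bag in every tree decomposition; so some bag has ≥ 3 vertices and tw(G) ≥ 2. The upper and lower bounds meet at 2, so that is the treewidth.

Treewidth 2.
One optimal decomposition is:
Bags: B1 = {1, 2, 3}  B2 = {1, 2, 4}
Tree: B1–B2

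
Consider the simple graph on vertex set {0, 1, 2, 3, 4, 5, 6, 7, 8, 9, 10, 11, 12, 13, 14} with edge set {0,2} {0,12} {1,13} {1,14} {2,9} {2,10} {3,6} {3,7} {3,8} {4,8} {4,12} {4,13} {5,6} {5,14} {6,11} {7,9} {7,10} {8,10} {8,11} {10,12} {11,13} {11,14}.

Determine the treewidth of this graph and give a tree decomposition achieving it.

Treewidth 3.
One optimal decomposition is:
Bags: B1 = {1, 5, 6, 14}  B2 = {1, 6, 11, 14}  B3 = {1, 6, 11, 13}  B4 = {3, 6, 11, 13}  B5 = {3, 8, 11, 13}  B6 = {3, 4, 8, 13}  B7 = {3, 4, 7, 8}  B8 = {4, 7, 8, 10}  B9 = {4, 7, 10, 12}  B10 = {7, 9, 10, 12}  B11 = {2, 9, 10, 12}  B12 = {0, 2, 9, 12}
Tree: B1–B2, B2–B3, B3–B4, B4–B5, B5–B6, B6–B7, B7–B8, B8–B9, B9–B10, B10–B11, B11–B12

Each bag holds 4 vertices, so the decomposition has width 3, which upper-bounds the treewidth. For the lower bound: the 4 vertex sets {1,5,14}, {6}, {11}, {3,4,8,13} are disjoint, each induces a connected subgraph, and every pair is joined by at least one edge of G. Contracting each set to a single vertex therefore yields K_{4} as a minor, and since treewidth is minor-monotone, tw(G) ≥ tw(K_{4}) = 3. Hence tw(G) = 3 exactly.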